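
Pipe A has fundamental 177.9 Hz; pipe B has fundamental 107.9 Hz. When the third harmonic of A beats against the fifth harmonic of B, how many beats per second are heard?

Third harmonic of the first: 3·177.9 = 533.7 Hz.
Fifth harmonic of the second: 5·107.9 = 539.5 Hz.
f_beat = |533.7 − 539.5| = 5.8 Hz.

5.8 Hz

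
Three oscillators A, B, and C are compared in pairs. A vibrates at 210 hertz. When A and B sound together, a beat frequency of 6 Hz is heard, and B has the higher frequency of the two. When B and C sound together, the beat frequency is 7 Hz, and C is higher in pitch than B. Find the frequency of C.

B is above A, so f_B = 210 + 6 = 216 Hz.
C is above B, so f_C = 216 + 7 = 223 Hz.

223 Hz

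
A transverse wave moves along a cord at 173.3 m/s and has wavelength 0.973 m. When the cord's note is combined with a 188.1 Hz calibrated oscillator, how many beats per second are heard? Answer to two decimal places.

Source frequency f = v/λ = 173.3/0.973 = 178.1089 Hz.
f_beat = |178.1089 − 188.1| = 9.99 Hz.

9.99 Hz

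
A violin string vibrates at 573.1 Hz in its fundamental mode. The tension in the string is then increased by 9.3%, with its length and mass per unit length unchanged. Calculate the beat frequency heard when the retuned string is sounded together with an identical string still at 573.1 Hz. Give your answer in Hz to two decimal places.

For a string, f ∝ √T, so the new frequency is 573.1·√1.093 = 599.1568 Hz.
f_beat = |599.1568 − 573.1| = 26.06 Hz.

26.06 Hz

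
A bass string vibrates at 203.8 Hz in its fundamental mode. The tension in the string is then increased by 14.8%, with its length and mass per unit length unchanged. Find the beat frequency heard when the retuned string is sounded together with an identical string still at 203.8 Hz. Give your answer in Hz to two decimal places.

14.56 Hz

For a string, f ∝ √T, so the new frequency is 203.8·√1.148 = 218.3610 Hz.
f_beat = |218.3610 − 203.8| = 14.56 Hz.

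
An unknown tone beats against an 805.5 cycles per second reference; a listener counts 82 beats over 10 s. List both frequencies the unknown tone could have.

797.3 Hz or 813.7 Hz

Beat frequency = 82/10 = 8.2 Hz.
|f − 805.5| = 8.2, so f = 805.5 ± 8.2.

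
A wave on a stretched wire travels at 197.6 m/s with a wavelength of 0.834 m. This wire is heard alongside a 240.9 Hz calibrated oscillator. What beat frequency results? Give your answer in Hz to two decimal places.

3.97 Hz

Source frequency f = v/λ = 197.6/0.834 = 236.9305 Hz.
f_beat = |236.9305 − 240.9| = 3.97 Hz.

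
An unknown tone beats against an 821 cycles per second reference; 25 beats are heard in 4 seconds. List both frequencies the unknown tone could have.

Beat frequency = 25/4 = 6.25 Hz.
|f − 821| = 6.25, so f = 821 ± 6.25.

814.75 Hz or 827.25 Hz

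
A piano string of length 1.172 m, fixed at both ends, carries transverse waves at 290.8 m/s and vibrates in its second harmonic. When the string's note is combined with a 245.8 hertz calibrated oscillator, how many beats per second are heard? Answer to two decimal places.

For a string fixed at both ends, f_n = n·v/(2L) = 2·290.8/(2·1.172) = 248.1229 Hz.
f_beat = |248.1229 − 245.8| = 2.32 Hz.

2.32 Hz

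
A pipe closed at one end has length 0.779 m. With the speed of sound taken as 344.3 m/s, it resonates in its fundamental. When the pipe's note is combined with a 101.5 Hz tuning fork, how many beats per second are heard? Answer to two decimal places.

8.99 Hz

Closed pipe (odd harmonics): f_n = n·v/(4L) = 1·344.3/(4·0.779) = 110.4942 Hz.
f_beat = |110.4942 − 101.5| = 8.99 Hz.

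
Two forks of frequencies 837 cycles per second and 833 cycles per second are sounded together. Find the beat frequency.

4 Hz

The beat frequency equals the magnitude of the frequency difference.
|837 − 833| = 4 Hz.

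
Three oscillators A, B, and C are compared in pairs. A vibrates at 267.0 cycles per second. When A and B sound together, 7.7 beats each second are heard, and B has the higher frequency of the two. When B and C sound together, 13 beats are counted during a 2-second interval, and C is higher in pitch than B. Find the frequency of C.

281.2 Hz

B is above A, so f_B = 267.0 + 7.7 = 274.7 Hz.
B–C: Beat frequency = 13/2 = 6.5 Hz.
C is above B, so f_C = 274.7 + 6.5 = 281.2 Hz.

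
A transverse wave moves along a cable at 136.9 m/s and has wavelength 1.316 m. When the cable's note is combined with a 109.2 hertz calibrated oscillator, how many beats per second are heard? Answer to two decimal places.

5.17 Hz

Source frequency f = v/λ = 136.9/1.316 = 104.0274 Hz.
f_beat = |104.0274 − 109.2| = 5.17 Hz.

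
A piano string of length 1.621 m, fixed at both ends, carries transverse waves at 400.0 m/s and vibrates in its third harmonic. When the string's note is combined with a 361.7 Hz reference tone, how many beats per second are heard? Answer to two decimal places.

For a string fixed at both ends, f_n = n·v/(2L) = 3·400.0/(2·1.621) = 370.1419 Hz.
f_beat = |370.1419 − 361.7| = 8.44 Hz.

8.44 Hz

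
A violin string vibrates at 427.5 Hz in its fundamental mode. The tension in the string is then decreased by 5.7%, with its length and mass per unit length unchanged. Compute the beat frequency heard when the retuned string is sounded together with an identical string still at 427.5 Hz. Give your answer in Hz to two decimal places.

12.36 Hz

For a string, f ∝ √T, so the new frequency is 427.5·√0.943 = 415.1375 Hz.
f_beat = |415.1375 − 427.5| = 12.36 Hz.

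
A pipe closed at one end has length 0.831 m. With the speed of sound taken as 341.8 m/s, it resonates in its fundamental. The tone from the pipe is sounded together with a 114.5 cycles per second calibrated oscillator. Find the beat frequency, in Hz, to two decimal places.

11.67 Hz

Closed pipe (odd harmonics): f_n = n·v/(4L) = 1·341.8/(4·0.831) = 102.8279 Hz.
f_beat = |102.8279 − 114.5| = 11.67 Hz.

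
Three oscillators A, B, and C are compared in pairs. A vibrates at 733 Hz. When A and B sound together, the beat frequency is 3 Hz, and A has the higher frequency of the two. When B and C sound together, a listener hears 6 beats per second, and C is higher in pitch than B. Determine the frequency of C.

736 Hz

B is below A, so f_B = 733 − 3 = 730 Hz.
C is above B, so f_C = 730 + 6 = 736 Hz.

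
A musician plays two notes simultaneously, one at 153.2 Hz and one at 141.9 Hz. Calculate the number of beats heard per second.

f_beat = |f₁ − f₂|.
|153.2 − 141.9| = 11.3 Hz.

11.3 Hz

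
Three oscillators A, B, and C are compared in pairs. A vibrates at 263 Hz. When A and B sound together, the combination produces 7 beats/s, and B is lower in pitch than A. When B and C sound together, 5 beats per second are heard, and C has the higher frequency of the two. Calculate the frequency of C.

261 Hz

B is below A, so f_B = 263 − 7 = 256 Hz.
C is above B, so f_C = 256 + 5 = 261 Hz.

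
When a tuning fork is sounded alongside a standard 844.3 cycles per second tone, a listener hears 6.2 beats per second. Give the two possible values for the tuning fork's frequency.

|f − 844.3| = 6.2, so f = 844.3 ± 6.2.

838.1 Hz or 850.5 Hz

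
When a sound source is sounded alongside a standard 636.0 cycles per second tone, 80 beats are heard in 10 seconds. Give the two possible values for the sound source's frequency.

628 Hz or 644 Hz

Beat frequency = 80/10 = 8 Hz.
|f − 636.0| = 8, so f = 636.0 ± 8.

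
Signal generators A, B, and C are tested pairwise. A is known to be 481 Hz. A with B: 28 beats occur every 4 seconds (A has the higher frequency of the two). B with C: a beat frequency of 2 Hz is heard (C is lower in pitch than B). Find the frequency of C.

472 Hz

A–B: Beat frequency = 28/4 = 7 Hz.
B is below A, so f_B = 481 − 7 = 474 Hz.
C is below B, so f_C = 474 − 2 = 472 Hz.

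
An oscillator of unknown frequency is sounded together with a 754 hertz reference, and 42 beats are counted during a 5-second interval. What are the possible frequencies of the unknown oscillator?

Beat frequency = 42/5 = 8.4 Hz.
|f − 754| = 8.4, so f = 754 ± 8.4.

745.6 Hz or 762.4 Hz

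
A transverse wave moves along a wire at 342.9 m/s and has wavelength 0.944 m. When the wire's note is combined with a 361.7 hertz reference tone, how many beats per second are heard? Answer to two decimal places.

Source frequency f = v/λ = 342.9/0.944 = 363.2415 Hz.
f_beat = |363.2415 − 361.7| = 1.54 Hz.

1.54 Hz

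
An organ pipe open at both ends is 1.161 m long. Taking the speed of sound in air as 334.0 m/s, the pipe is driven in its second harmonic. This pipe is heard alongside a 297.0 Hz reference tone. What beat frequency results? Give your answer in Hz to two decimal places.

Open pipe: f_n = n·v/(2L) = 2·334.0/(2·1.161) = 287.6830 Hz.
f_beat = |287.6830 − 297.0| = 9.32 Hz.

9.32 Hz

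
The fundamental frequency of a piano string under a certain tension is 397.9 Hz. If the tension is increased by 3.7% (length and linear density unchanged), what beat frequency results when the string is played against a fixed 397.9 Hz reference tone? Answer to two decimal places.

For a string, f ∝ √T, so the new frequency is 397.9·√1.037 = 405.1943 Hz.
f_beat = |405.1943 − 397.9| = 7.29 Hz.

7.29 Hz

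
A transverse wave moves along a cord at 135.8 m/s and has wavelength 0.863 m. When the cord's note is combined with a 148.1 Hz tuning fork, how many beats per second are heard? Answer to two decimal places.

Source frequency f = v/λ = 135.8/0.863 = 157.3581 Hz.
f_beat = |157.3581 − 148.1| = 9.26 Hz.

9.26 Hz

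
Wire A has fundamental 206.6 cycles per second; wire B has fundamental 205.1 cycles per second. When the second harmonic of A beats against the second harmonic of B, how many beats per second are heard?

Second harmonic of the first: 2·206.6 = 413.2 Hz.
Second harmonic of the second: 2·205.1 = 410.2 Hz.
f_beat = |413.2 − 410.2| = 3.0 Hz.

3.0 Hz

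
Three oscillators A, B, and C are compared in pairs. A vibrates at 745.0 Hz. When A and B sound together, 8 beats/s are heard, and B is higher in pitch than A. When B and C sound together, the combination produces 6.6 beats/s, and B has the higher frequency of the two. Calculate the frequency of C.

B is above A, so f_B = 745.0 + 8 = 753 Hz.
C is below B, so f_C = 753 − 6.6 = 746.4 Hz.

746.4 Hz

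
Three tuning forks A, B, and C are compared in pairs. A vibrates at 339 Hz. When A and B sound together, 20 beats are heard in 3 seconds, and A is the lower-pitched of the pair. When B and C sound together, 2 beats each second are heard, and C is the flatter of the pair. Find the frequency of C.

343.6667 Hz

A–B: Beat frequency = 20/3 = 6.6667 Hz.
B is above A, so f_B = 339 + 6.6667 = 345.6667 Hz.
C is below B, so f_C = 345.6667 − 2 = 343.6667 Hz.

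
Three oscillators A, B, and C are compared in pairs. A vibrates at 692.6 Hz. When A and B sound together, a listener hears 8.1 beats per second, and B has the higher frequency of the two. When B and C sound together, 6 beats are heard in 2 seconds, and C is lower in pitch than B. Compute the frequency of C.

B is above A, so f_B = 692.6 + 8.1 = 700.7 Hz.
B–C: Beat frequency = 6/2 = 3 Hz.
C is below B, so f_C = 700.7 − 3 = 697.7 Hz.

697.7 Hz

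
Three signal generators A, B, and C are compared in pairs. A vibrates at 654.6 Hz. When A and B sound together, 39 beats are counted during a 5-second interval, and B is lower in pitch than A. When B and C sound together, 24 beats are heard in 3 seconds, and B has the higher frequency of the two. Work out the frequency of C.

A–B: Beat frequency = 39/5 = 7.8 Hz.
B is below A, so f_B = 654.6 − 7.8 = 646.8 Hz.
B–C: Beat frequency = 24/3 = 8 Hz.
C is below B, so f_C = 646.8 − 8 = 638.8 Hz.

638.8 Hz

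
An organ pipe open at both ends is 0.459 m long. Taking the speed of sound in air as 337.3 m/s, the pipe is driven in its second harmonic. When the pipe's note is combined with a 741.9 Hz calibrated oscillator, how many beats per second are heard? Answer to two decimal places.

7.04 Hz

Open pipe: f_n = n·v/(2L) = 2·337.3/(2·0.459) = 734.8584 Hz.
f_beat = |734.8584 − 741.9| = 7.04 Hz.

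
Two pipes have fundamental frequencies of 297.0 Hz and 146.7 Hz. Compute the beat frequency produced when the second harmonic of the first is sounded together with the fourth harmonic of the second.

Second harmonic of the first: 2·297.0 = 594.0 Hz.
Fourth harmonic of the second: 4·146.7 = 586.8 Hz.
f_beat = |594.0 − 586.8| = 7.2 Hz.

7.2 Hz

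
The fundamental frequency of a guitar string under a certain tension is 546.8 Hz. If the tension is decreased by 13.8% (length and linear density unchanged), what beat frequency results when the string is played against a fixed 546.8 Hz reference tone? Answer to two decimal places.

For a string, f ∝ √T, so the new frequency is 546.8·√0.862 = 507.6707 Hz.
f_beat = |507.6707 − 546.8| = 39.13 Hz.

39.13 Hz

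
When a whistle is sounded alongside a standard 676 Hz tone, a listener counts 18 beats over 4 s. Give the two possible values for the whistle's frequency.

Beat frequency = 18/4 = 4.5 Hz.
|f − 676| = 4.5, so f = 676 ± 4.5.

671.5 Hz or 680.5 Hz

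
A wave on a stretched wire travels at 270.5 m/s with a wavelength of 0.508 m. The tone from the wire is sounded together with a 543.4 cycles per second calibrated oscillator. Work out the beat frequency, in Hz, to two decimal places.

10.92 Hz

Source frequency f = v/λ = 270.5/0.508 = 532.4803 Hz.
f_beat = |532.4803 − 543.4| = 10.92 Hz.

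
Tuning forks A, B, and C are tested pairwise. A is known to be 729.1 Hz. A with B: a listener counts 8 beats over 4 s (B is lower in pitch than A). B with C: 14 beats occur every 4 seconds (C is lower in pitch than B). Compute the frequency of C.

A–B: Beat frequency = 8/4 = 2 Hz.
B is below A, so f_B = 729.1 − 2 = 727.1 Hz.
B–C: Beat frequency = 14/4 = 3.5 Hz.
C is below B, so f_C = 727.1 − 3.5 = 723.6 Hz.

723.6 Hz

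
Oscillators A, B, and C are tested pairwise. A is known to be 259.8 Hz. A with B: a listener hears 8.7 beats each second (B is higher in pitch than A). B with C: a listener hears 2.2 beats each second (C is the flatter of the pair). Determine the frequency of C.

266.3 Hz

B is above A, so f_B = 259.8 + 8.7 = 268.5 Hz.
C is below B, so f_C = 268.5 − 2.2 = 266.3 Hz.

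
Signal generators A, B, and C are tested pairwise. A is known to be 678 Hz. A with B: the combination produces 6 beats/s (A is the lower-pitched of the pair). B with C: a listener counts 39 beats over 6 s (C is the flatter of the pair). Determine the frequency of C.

B is above A, so f_B = 678 + 6 = 684 Hz.
B–C: Beat frequency = 39/6 = 6.5 Hz.
C is below B, so f_C = 684 − 6.5 = 677.5 Hz.

677.5 Hz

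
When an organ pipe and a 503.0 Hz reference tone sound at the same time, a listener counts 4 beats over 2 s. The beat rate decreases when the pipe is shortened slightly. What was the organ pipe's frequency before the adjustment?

501 Hz

Beat frequency = 4/2 = 2 Hz.
|f − 503.0| = 2, so the organ pipe was at either 501 Hz or 505 Hz.
A shorter pipe has a higher fundamental; the adjustment raises the organ pipe's frequency.
The beat rate fell, so the adjustment moved the organ pipe toward 503.0 Hz — it must have started below the reference.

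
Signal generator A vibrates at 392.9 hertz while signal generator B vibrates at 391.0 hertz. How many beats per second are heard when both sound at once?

1.9 Hz

f_beat = |f₁ − f₂|.
|392.9 − 391.0| = 1.9 Hz.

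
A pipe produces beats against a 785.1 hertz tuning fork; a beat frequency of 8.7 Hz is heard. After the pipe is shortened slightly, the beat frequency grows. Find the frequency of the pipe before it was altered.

|f − 785.1| = 8.7, so the pipe was at either 776.4 Hz or 793.8 Hz.
A shorter pipe has a higher fundamental; the adjustment raises the pipe's frequency.
The beat rate rose, so the adjustment moved the pipe further from 785.1 Hz — it was already above the reference.

793.8 Hz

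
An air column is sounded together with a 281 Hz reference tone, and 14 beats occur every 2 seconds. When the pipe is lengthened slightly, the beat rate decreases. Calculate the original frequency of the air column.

Beat frequency = 14/2 = 7 Hz.
|f − 281| = 7, so the air column was at either 274 Hz or 288 Hz.
A longer pipe has a lower fundamental; the adjustment lowers the air column's frequency.
The beat rate fell, so the adjustment moved the air column toward 281 Hz — it must have started above the reference.

288 Hz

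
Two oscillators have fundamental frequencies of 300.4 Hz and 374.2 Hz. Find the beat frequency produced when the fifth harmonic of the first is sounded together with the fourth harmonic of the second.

5.2 Hz

Fifth harmonic of the first: 5·300.4 = 1502.0 Hz.
Fourth harmonic of the second: 4·374.2 = 1496.8 Hz.
f_beat = |1502.0 − 1496.8| = 5.2 Hz.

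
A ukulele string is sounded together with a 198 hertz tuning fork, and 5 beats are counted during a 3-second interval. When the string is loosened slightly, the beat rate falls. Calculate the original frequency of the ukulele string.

199.6667 Hz

Beat frequency = 5/3 = 1.6667 Hz.
|f − 198| = 1.6667, so the ukulele string was at either 196.3333 Hz or 199.6667 Hz.
Reducing tension lowers a string's frequency; the adjustment lowers the ukulele string's frequency.
The beat rate fell, so the adjustment moved the ukulele string toward 198 Hz — it must have started above the reference.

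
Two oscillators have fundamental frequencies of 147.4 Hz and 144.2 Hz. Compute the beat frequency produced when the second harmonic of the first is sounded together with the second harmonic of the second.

Second harmonic of the first: 2·147.4 = 294.8 Hz.
Second harmonic of the second: 2·144.2 = 288.4 Hz.
f_beat = |294.8 − 288.4| = 6.4 Hz.

6.4 Hz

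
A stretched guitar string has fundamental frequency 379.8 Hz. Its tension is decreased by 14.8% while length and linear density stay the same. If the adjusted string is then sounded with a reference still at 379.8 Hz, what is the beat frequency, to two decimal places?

For a string, f ∝ √T, so the new frequency is 379.8·√0.852 = 350.5700 Hz.
f_beat = |350.5700 − 379.8| = 29.23 Hz.

29.23 Hz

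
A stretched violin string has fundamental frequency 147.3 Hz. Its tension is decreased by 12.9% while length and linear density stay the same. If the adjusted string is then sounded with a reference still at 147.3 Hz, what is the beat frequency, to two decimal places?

For a string, f ∝ √T, so the new frequency is 147.3·√0.871 = 137.4712 Hz.
f_beat = |137.4712 − 147.3| = 9.83 Hz.

9.83 Hz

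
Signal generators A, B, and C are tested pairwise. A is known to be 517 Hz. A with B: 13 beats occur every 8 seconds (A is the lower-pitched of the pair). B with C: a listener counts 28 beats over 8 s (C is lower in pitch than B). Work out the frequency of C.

515.125 Hz

A–B: Beat frequency = 13/8 = 1.625 Hz.
B is above A, so f_B = 517 + 1.625 = 518.625 Hz.
B–C: Beat frequency = 28/8 = 3.5 Hz.
C is below B, so f_C = 518.625 − 3.5 = 515.125 Hz.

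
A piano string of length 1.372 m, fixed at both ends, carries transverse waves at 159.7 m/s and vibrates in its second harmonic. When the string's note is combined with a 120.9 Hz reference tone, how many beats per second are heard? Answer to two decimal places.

For a string fixed at both ends, f_n = n·v/(2L) = 2·159.7/(2·1.372) = 116.3994 Hz.
f_beat = |116.3994 − 120.9| = 4.50 Hz.

4.50 Hz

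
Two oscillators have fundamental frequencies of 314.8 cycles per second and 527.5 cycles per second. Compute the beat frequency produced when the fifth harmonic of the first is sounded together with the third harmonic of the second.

Fifth harmonic of the first: 5·314.8 = 1574.0 Hz.
Third harmonic of the second: 3·527.5 = 1582.5 Hz.
f_beat = |1574.0 − 1582.5| = 8.5 Hz.

8.5 Hz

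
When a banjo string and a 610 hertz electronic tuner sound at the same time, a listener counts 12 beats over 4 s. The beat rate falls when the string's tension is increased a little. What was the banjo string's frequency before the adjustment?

607 Hz

Beat frequency = 12/4 = 3 Hz.
|f − 610| = 3, so the banjo string was at either 607 Hz or 613 Hz.
Higher tension means higher frequency; the adjustment raises the banjo string's frequency.
The beat rate fell, so the adjustment moved the banjo string toward 610 Hz — it must have started below the reference.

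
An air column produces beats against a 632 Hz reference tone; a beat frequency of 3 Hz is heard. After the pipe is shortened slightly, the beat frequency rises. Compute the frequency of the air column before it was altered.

635 Hz

|f − 632| = 3, so the air column was at either 629 Hz or 635 Hz.
A shorter pipe has a higher fundamental; the adjustment raises the air column's frequency.
The beat rate rose, so the adjustment moved the air column further from 632 Hz — it was already above the reference.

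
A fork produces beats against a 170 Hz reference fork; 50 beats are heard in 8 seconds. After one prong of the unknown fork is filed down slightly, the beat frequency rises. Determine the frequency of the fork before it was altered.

176.25 Hz

Beat frequency = 50/8 = 6.25 Hz.
|f − 170| = 6.25, so the fork was at either 163.75 Hz or 176.25 Hz.
Filing a prong removes mass and raises the fork's frequency; the adjustment raises the fork's frequency.
The beat rate rose, so the adjustment moved the fork further from 170 Hz — it was already above the reference.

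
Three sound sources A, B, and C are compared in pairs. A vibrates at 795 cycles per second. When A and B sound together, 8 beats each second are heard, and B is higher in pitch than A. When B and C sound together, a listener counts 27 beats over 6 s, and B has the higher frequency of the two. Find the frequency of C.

B is above A, so f_B = 795 + 8 = 803 Hz.
B–C: Beat frequency = 27/6 = 4.5 Hz.
C is below B, so f_C = 803 − 4.5 = 798.5 Hz.

798.5 Hz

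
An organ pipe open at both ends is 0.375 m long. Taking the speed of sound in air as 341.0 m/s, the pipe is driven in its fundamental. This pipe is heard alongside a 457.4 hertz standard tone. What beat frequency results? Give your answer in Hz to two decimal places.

2.73 Hz

Open pipe: f_n = n·v/(2L) = 1·341.0/(2·0.375) = 454.6667 Hz.
f_beat = |454.6667 − 457.4| = 2.73 Hz.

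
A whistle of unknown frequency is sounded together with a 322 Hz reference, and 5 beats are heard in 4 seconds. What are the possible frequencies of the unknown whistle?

Beat frequency = 5/4 = 1.25 Hz.
|f − 322| = 1.25, so f = 322 ± 1.25.

320.75 Hz or 323.25 Hz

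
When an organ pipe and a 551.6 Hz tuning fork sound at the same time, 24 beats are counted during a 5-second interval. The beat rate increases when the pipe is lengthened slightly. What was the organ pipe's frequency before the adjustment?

546.8 Hz

Beat frequency = 24/5 = 4.8 Hz.
|f − 551.6| = 4.8, so the organ pipe was at either 546.8 Hz or 556.4 Hz.
A longer pipe has a lower fundamental; the adjustment lowers the organ pipe's frequency.
The beat rate rose, so the adjustment moved the organ pipe further from 551.6 Hz — it was already below the reference.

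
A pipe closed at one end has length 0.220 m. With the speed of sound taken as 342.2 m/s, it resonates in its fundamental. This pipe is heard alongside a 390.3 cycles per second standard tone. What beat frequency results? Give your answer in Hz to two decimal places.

Closed pipe (odd harmonics): f_n = n·v/(4L) = 1·342.2/(4·0.220) = 388.8636 Hz.
f_beat = |388.8636 − 390.3| = 1.44 Hz.

1.44 Hz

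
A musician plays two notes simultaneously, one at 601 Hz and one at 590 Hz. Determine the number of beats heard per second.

The beat frequency equals the magnitude of the frequency difference.
|601 − 590| = 11 Hz.

11 Hz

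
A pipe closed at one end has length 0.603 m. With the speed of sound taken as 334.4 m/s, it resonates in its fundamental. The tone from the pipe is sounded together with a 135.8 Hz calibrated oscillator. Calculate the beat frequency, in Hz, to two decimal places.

2.84 Hz

Closed pipe (odd harmonics): f_n = n·v/(4L) = 1·334.4/(4·0.603) = 138.6401 Hz.
f_beat = |138.6401 − 135.8| = 2.84 Hz.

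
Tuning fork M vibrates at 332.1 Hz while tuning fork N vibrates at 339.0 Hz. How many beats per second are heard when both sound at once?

6.9 Hz

f_beat = |f₁ − f₂|.
|332.1 − 339.0| = 6.9 Hz.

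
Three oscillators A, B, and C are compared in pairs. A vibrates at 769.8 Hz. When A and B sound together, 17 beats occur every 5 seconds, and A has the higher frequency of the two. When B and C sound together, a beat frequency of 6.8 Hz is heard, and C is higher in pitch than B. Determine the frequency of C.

773.2 Hz

A–B: Beat frequency = 17/5 = 3.4 Hz.
B is below A, so f_B = 769.8 − 3.4 = 766.4 Hz.
C is above B, so f_C = 766.4 + 6.8 = 773.2 Hz.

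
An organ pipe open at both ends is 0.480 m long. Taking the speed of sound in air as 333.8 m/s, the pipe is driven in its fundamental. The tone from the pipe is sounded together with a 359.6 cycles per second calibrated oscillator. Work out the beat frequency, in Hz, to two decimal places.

Open pipe: f_n = n·v/(2L) = 1·333.8/(2·0.480) = 347.7083 Hz.
f_beat = |347.7083 − 359.6| = 11.89 Hz.

11.89 Hz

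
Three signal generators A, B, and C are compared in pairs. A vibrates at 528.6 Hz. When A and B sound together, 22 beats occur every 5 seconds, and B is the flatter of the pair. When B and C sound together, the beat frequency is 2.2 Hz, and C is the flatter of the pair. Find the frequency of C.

A–B: Beat frequency = 22/5 = 4.4 Hz.
B is below A, so f_B = 528.6 − 4.4 = 524.2 Hz.
C is below B, so f_C = 524.2 − 2.2 = 522 Hz.

522 Hz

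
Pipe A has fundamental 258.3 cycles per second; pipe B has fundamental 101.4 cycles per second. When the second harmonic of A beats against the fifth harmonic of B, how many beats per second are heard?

Second harmonic of the first: 2·258.3 = 516.6 Hz.
Fifth harmonic of the second: 5·101.4 = 507.0 Hz.
f_beat = |516.6 − 507.0| = 9.6 Hz.

9.6 Hz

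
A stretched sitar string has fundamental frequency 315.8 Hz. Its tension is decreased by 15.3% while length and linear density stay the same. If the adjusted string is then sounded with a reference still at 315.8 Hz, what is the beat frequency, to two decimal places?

25.16 Hz

For a string, f ∝ √T, so the new frequency is 315.8·√0.847 = 290.6390 Hz.
f_beat = |290.6390 − 315.8| = 25.16 Hz.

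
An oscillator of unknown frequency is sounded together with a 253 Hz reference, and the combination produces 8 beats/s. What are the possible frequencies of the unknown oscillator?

245 Hz or 261 Hz

|f − 253| = 8, so f = 253 ± 8.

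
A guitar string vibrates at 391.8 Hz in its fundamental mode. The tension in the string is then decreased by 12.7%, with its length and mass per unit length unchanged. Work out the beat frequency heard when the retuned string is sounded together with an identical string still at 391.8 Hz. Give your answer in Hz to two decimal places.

For a string, f ∝ √T, so the new frequency is 391.8·√0.873 = 366.0762 Hz.
f_beat = |366.0762 − 391.8| = 25.72 Hz.

25.72 Hz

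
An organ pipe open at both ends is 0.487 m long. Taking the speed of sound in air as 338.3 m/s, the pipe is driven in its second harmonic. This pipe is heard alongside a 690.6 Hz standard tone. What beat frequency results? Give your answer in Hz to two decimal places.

4.06 Hz

Open pipe: f_n = n·v/(2L) = 2·338.3/(2·0.487) = 694.6612 Hz.
f_beat = |694.6612 − 690.6| = 4.06 Hz.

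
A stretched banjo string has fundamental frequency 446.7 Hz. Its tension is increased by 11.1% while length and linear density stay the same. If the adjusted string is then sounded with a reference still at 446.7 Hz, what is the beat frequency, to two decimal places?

For a string, f ∝ √T, so the new frequency is 446.7·√1.111 = 470.8396 Hz.
f_beat = |470.8396 − 446.7| = 24.14 Hz.

24.14 Hz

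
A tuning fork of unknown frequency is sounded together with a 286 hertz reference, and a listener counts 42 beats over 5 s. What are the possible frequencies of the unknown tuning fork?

Beat frequency = 42/5 = 8.4 Hz.
|f − 286| = 8.4, so f = 286 ± 8.4.

277.6 Hz or 294.4 Hz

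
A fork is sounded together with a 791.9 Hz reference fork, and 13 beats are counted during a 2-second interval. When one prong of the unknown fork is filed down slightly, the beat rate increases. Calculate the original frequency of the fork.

Beat frequency = 13/2 = 6.5 Hz.
|f − 791.9| = 6.5, so the fork was at either 785.4 Hz or 798.4 Hz.
Filing a prong removes mass and raises the fork's frequency; the adjustment raises the fork's frequency.
The beat rate rose, so the adjustment moved the fork further from 791.9 Hz — it was already above the reference.

798.4 Hz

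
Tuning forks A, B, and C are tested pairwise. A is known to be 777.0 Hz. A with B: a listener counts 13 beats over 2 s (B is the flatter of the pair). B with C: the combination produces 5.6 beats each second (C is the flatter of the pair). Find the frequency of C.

A–B: Beat frequency = 13/2 = 6.5 Hz.
B is below A, so f_B = 777.0 − 6.5 = 770.5 Hz.
C is below B, so f_C = 770.5 − 5.6 = 764.9 Hz.

764.9 Hz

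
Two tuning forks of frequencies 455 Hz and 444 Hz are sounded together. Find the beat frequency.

11 Hz

f_beat = |f₁ − f₂|.
|455 − 444| = 11 Hz.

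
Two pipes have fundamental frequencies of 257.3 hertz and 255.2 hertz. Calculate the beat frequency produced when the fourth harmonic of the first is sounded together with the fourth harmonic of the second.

8.4 Hz

Fourth harmonic of the first: 4·257.3 = 1029.2 Hz.
Fourth harmonic of the second: 4·255.2 = 1020.8 Hz.
f_beat = |1029.2 − 1020.8| = 8.4 Hz.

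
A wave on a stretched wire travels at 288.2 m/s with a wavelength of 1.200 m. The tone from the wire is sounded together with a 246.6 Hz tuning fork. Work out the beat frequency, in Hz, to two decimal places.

Source frequency f = v/λ = 288.2/1.200 = 240.1667 Hz.
f_beat = |240.1667 − 246.6| = 6.43 Hz.

6.43 Hz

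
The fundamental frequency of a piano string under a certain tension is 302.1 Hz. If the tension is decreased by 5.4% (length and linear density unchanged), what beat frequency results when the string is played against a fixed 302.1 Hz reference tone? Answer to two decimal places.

For a string, f ∝ √T, so the new frequency is 302.1·√0.946 = 293.8301 Hz.
f_beat = |293.8301 − 302.1| = 8.27 Hz.

8.27 Hz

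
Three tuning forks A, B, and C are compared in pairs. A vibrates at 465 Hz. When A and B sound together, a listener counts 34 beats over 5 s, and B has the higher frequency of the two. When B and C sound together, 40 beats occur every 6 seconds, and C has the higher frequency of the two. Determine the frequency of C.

478.4667 Hz

A–B: Beat frequency = 34/5 = 6.8 Hz.
B is above A, so f_B = 465 + 6.8 = 471.8 Hz.
B–C: Beat frequency = 40/6 = 6.6667 Hz.
C is above B, so f_C = 471.8 + 6.6667 = 478.4667 Hz.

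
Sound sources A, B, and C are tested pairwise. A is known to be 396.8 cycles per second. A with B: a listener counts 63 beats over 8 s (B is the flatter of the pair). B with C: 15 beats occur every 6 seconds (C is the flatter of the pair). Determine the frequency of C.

386.425 Hz

A–B: Beat frequency = 63/8 = 7.875 Hz.
B is below A, so f_B = 396.8 − 7.875 = 388.925 Hz.
B–C: Beat frequency = 15/6 = 2.5 Hz.
C is below B, so f_C = 388.925 − 2.5 = 386.425 Hz.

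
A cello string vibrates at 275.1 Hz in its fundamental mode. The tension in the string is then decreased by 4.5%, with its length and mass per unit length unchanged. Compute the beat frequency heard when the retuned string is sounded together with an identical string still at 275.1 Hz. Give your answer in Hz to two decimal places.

6.26 Hz

For a string, f ∝ √T, so the new frequency is 275.1·√0.955 = 268.8390 Hz.
f_beat = |268.8390 − 275.1| = 6.26 Hz.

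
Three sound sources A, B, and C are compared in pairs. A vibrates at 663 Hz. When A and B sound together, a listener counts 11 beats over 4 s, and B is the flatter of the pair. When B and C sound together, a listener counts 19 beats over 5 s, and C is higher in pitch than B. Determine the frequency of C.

A–B: Beat frequency = 11/4 = 2.75 Hz.
B is below A, so f_B = 663 − 2.75 = 660.25 Hz.
B–C: Beat frequency = 19/5 = 3.8 Hz.
C is above B, so f_C = 660.25 + 3.8 = 664.05 Hz.

664.05 Hz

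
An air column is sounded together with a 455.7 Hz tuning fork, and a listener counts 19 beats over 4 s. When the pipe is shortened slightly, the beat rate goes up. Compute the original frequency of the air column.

Beat frequency = 19/4 = 4.75 Hz.
|f − 455.7| = 4.75, so the air column was at either 450.95 Hz or 460.45 Hz.
A shorter pipe has a higher fundamental; the adjustment raises the air column's frequency.
The beat rate rose, so the adjustment moved the air column further from 455.7 Hz — it was already above the reference.

460.45 Hz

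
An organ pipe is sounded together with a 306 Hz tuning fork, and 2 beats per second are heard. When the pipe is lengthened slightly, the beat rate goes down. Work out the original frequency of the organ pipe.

|f − 306| = 2, so the organ pipe was at either 304 Hz or 308 Hz.
A longer pipe has a lower fundamental; the adjustment lowers the organ pipe's frequency.
The beat rate fell, so the adjustment moved the organ pipe toward 306 Hz — it must have started above the reference.

308 Hz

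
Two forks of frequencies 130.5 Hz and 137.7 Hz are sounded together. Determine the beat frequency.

7.2 Hz

The beat frequency equals the magnitude of the frequency difference.
|130.5 − 137.7| = 7.2 Hz.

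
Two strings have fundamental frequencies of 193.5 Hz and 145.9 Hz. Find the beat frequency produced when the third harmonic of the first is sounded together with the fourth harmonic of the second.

3.1 Hz

Third harmonic of the first: 3·193.5 = 580.5 Hz.
Fourth harmonic of the second: 4·145.9 = 583.6 Hz.
f_beat = |580.5 − 583.6| = 3.1 Hz.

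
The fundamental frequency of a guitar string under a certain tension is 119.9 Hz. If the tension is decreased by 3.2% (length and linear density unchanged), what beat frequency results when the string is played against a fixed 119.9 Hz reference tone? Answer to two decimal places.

1.93 Hz

For a string, f ∝ √T, so the new frequency is 119.9·√0.968 = 117.9660 Hz.
f_beat = |117.9660 − 119.9| = 1.93 Hz.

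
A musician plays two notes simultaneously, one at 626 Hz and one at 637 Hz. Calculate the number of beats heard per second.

Beats arise from superposition of two nearby frequencies; the beat rate is |f₁ − f₂|.
|626 − 637| = 11 Hz.

11 Hz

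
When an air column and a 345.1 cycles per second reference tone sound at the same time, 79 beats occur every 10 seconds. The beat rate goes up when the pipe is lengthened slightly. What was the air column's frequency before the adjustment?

Beat frequency = 79/10 = 7.9 Hz.
|f − 345.1| = 7.9, so the air column was at either 337.2 Hz or 353 Hz.
A longer pipe has a lower fundamental; the adjustment lowers the air column's frequency.
The beat rate rose, so the adjustment moved the air column further from 345.1 Hz — it was already below the reference.

337.2 Hz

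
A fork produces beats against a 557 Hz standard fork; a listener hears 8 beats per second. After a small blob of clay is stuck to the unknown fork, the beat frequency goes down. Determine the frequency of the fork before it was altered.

565 Hz

|f − 557| = 8, so the fork was at either 549 Hz or 565 Hz.
Adding mass to a fork lowers its frequency; the adjustment lowers the fork's frequency.
The beat rate fell, so the adjustment moved the fork toward 557 Hz — it must have started above the reference.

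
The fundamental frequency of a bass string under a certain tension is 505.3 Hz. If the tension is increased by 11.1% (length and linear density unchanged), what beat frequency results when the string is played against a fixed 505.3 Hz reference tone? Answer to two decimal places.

27.31 Hz

For a string, f ∝ √T, so the new frequency is 505.3·√1.111 = 532.6063 Hz.
f_beat = |532.6063 − 505.3| = 27.31 Hz.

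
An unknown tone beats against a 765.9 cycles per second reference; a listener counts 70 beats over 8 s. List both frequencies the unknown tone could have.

757.15 Hz or 774.65 Hz

Beat frequency = 70/8 = 8.75 Hz.
|f − 765.9| = 8.75, so f = 765.9 ± 8.75.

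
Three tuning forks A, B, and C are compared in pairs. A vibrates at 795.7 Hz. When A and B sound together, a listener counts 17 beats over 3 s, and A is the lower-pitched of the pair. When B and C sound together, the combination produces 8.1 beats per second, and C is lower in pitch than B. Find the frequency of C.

793.2667 Hz

A–B: Beat frequency = 17/3 = 5.6667 Hz.
B is above A, so f_B = 795.7 + 5.6667 = 801.3667 Hz.
C is below B, so f_C = 801.3667 − 8.1 = 793.2667 Hz.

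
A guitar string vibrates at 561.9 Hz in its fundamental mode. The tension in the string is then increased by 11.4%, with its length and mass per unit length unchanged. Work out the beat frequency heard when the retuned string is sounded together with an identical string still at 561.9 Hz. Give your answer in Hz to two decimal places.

31.16 Hz

For a string, f ∝ √T, so the new frequency is 561.9·√1.114 = 593.0641 Hz.
f_beat = |593.0641 − 561.9| = 31.16 Hz.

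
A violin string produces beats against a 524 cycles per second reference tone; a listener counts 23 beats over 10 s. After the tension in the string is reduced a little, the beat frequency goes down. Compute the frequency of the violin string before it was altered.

526.3 Hz

Beat frequency = 23/10 = 2.3 Hz.
|f − 524| = 2.3, so the violin string was at either 521.7 Hz or 526.3 Hz.
Lower tension means lower frequency; the adjustment lowers the violin string's frequency.
The beat rate fell, so the adjustment moved the violin string toward 524 Hz — it must have started above the reference.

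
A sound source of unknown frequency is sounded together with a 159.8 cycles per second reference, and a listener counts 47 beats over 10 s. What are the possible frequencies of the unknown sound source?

155.1 Hz or 164.5 Hz

Beat frequency = 47/10 = 4.7 Hz.
|f − 159.8| = 4.7, so f = 159.8 ± 4.7.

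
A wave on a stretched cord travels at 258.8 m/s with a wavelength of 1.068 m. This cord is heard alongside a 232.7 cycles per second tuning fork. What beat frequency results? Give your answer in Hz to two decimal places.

Source frequency f = v/λ = 258.8/1.068 = 242.3221 Hz.
f_beat = |242.3221 − 232.7| = 9.62 Hz.

9.62 Hz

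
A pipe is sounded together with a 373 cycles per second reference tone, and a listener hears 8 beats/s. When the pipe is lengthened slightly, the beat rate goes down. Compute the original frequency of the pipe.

381 Hz

|f − 373| = 8, so the pipe was at either 365 Hz or 381 Hz.
A longer pipe has a lower fundamental; the adjustment lowers the pipe's frequency.
The beat rate fell, so the adjustment moved the pipe toward 373 Hz — it must have started above the reference.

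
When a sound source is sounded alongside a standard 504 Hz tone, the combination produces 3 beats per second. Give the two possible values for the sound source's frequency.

501 Hz or 507 Hz

|f − 504| = 3, so f = 504 ± 3.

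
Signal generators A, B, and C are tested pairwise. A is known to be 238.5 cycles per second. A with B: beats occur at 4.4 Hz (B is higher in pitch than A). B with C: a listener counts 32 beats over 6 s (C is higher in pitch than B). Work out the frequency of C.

248.2333 Hz

B is above A, so f_B = 238.5 + 4.4 = 242.9 Hz.
B–C: Beat frequency = 32/6 = 5.3333 Hz.
C is above B, so f_C = 242.9 + 5.3333 = 248.2333 Hz.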